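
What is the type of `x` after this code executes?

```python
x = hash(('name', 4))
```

hash() returns int

int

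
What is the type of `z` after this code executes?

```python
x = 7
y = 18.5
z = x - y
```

int - float = float

float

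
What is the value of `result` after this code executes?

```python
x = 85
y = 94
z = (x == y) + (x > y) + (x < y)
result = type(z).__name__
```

x is int; y is int; z is int; result = 'int'

'int'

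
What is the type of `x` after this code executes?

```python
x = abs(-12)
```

abs() of int returns int

int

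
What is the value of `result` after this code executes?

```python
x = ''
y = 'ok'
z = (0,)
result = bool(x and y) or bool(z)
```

x = ''; y = 'ok'; z = (0,); result = True

True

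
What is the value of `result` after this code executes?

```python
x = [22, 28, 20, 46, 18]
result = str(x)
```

x = [22, 28, 20, 46, 18]; result = '[22, 28, 20, 46, 18]'

'[22, 28, 20, 46, 18]'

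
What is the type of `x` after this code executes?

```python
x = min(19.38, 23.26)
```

min() of floats returns float

float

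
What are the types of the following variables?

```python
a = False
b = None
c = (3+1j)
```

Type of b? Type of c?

b is assigned None, whose type is NoneType; c is assigned (3+1j), an int plus an imaginary literal (j suffix), which evaluates to complex

NoneType, complex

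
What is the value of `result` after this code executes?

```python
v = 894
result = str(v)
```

v = 894; result = '894'

'894'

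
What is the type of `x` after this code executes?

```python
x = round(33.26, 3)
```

round() with decimal places returns float

float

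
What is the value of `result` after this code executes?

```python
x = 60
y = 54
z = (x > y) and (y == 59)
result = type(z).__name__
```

x is int; y is int; z is bool; result = 'bool'

'bool'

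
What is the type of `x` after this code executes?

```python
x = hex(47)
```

hex() returns str representation

str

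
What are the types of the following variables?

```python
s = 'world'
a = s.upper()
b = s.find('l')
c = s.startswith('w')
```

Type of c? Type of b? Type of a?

startswith() returns bool; find() returns int; upper() returns str

bool, int, str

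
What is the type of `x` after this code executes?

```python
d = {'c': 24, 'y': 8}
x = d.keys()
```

.keys() returns dict_keys view

dict_keys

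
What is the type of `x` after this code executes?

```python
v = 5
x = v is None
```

'is' comparison returns bool

bool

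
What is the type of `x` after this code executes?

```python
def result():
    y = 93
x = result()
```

Function without return returns None

NoneType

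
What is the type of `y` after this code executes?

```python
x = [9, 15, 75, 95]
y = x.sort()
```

list.sort() returns None (mutates in place)

NoneType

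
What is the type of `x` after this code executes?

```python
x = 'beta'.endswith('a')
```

str.endswith() returns bool

bool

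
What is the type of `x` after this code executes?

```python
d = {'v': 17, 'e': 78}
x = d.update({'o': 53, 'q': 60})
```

dict.update() returns None

NoneType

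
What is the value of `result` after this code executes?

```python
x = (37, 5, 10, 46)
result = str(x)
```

x = (37, 5, 10, 46); result = '(37, 5, 10, 46)'

'(37, 5, 10, 46)'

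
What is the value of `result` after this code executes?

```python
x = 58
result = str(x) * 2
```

x = 58; result = '5858'

'5858'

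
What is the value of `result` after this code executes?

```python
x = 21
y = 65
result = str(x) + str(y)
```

x = 21; y = 65; result = '2165'

'2165'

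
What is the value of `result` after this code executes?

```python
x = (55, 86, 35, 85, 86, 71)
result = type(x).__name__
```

x is tuple; result = 'tuple'

'tuple'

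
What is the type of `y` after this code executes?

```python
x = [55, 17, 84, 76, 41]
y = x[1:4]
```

Slicing a list returns a list

list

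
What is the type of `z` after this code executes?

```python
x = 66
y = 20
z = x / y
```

int / int = float

float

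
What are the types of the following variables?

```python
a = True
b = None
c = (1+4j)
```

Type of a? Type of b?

a is assigned the constant True, which has type bool; b is assigned None, whose type is NoneType

bool, NoneType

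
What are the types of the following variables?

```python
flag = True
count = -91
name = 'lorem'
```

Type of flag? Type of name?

flag is assigned the constant True, which has type bool; name is assigned a quoted string literal, so it is a str

bool, str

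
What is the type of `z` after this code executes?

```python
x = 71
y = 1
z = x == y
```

Equality comparison returns bool

bool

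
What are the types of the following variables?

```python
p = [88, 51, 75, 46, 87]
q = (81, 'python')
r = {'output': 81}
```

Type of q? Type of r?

q is assigned a tuple (parenthesized, comma-separated values); r is assigned a dict literal ({key: value})

tuple, dict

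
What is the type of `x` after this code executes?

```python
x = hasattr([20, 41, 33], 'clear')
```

hasattr() returns bool

bool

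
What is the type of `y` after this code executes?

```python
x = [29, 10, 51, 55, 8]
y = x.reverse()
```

list.reverse() returns None

NoneType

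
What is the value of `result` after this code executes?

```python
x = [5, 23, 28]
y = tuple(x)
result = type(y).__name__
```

x is list; y is tuple; result = 'tuple'

'tuple'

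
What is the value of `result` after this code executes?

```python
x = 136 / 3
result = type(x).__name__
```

x is float; result = 'float'

'float'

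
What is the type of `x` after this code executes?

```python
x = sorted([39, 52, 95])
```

sorted() always returns list

list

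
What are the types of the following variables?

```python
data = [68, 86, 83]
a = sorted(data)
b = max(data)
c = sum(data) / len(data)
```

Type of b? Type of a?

max of ints returns int; sorted() returns list

int, list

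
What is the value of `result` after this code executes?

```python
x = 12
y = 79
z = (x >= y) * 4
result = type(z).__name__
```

x is int; y is int; z is int; result = 'int'

'int'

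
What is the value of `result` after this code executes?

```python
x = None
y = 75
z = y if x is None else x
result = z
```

x = None; y = 75; z = 75; result = 75

75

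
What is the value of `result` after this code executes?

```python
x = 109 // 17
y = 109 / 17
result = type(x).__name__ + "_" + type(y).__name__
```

x is int; y is float; result = 'int_float'

'int_float'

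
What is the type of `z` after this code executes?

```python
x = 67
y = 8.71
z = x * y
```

int * float = float

float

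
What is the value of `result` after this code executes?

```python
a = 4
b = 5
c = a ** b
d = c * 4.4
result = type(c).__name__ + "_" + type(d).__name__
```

a is int; b is int; c is int; d is float; result = 'int_float'

'int_float'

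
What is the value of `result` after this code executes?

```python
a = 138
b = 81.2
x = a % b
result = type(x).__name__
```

a is int; b is float; x is float; result = 'float'

'float'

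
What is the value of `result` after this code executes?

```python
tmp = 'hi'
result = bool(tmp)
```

tmp = 'hi'; result = True

True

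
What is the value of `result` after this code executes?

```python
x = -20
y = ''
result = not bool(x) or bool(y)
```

x = -20; y = ''; result = False

False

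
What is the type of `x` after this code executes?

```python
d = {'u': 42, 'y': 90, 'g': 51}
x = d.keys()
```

.keys() returns dict_keys view

dict_keys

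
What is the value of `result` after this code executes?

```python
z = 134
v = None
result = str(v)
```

z = 134; v = None; result = 'None'

'None'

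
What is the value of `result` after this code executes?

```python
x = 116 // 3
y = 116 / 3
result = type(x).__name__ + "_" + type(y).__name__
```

x is int; y is float; result = 'int_float'

'int_float'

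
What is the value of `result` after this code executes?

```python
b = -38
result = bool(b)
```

b = -38; result = True

True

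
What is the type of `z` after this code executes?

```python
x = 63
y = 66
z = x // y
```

int // int = int

int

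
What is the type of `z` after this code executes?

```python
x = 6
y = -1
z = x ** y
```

int ** negative = float

float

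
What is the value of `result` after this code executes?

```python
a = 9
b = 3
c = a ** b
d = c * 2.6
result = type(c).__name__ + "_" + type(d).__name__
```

a is int; b is int; c is int; d is float; result = 'int_float'

'int_float'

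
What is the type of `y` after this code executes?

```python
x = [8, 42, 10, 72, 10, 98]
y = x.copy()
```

list.copy() returns list

list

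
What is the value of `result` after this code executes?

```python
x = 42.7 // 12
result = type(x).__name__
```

x is float; result = 'float'

'float'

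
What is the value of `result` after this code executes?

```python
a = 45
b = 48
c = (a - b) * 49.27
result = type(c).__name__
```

a is int; b is int; c is float; result = 'float'

'float'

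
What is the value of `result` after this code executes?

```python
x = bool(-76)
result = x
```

x = True; result = True

True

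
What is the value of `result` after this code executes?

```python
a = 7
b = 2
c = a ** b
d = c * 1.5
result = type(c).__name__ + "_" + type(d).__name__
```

a is int; b is int; c is int; d is float; result = 'int_float'

'int_float'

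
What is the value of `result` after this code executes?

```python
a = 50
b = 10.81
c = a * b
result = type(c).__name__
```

a is int; b is float; c is float; result = 'float'

'float'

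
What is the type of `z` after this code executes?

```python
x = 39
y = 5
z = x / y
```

int / int = float

float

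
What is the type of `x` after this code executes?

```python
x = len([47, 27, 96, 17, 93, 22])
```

len() always returns int

int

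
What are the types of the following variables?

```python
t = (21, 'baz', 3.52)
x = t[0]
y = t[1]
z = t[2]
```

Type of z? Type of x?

tuple[2] is float; tuple[0] is int

float, int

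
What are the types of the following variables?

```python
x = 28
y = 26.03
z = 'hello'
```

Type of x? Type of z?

x is assigned a bare integer (no decimal point), so it is an int; z is assigned a quoted string literal, so it is a str

int, str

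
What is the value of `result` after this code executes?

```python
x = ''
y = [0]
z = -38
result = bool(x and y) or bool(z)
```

x = ''; y = [0]; z = -38; result = True

True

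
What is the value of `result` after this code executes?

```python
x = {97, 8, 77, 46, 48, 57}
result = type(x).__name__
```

x is set; result = 'set'

'set'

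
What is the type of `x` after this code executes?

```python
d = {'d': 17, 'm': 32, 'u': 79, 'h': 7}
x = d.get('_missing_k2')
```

dict.get() returns None when key not found

NoneType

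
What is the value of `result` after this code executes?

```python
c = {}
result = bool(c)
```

c = {}; result = False

False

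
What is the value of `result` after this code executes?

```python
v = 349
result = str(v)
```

v = 349; result = '349'

'349'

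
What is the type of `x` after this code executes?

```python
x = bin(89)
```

bin() returns str representation

str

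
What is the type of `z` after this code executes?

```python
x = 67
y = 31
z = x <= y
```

Comparison returns bool

bool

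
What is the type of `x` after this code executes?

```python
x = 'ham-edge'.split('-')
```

str.split() returns list

list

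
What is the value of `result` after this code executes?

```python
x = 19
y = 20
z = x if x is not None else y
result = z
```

x = 19; y = 20; z = 19; result = 19

19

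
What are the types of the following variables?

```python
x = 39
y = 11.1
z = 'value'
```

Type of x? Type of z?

x is assigned a bare integer (no decimal point), so it is an int; z is assigned a quoted string literal, so it is a str

int, str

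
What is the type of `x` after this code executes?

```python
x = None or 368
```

'or' with None returns the other truthy value

int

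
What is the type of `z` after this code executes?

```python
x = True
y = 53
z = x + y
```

bool + int = int (bool is subclass of int)

int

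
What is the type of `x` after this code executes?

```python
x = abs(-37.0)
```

abs() of float returns float

float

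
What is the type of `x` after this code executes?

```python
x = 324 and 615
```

'and' with truthy values returns last operand (int)

int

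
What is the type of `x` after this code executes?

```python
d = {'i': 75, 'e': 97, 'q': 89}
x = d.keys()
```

.keys() returns dict_keys view

dict_keys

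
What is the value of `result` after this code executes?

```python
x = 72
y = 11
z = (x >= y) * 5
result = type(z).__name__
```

x is int; y is int; z is int; result = 'int'

'int'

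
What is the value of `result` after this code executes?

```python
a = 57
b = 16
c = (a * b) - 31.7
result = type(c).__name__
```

a is int; b is int; c is float; result = 'float'

'float'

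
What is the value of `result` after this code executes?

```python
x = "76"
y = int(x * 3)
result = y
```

x = '76'; y = 767676; result = 767676

767676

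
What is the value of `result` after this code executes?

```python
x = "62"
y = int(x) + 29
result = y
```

x = '62'; y = 91; result = 91

91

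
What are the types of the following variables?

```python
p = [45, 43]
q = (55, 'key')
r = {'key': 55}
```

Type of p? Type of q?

p is assigned a list literal (square brackets); q is assigned a tuple (parenthesized, comma-separated values)

list, tuple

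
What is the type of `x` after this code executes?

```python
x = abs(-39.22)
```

abs() of float returns float

float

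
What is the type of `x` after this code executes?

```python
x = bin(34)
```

bin() returns str representation

str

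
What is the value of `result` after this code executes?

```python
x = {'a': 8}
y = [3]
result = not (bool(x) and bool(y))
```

x = {'a': 8}; y = [3]; result = False

False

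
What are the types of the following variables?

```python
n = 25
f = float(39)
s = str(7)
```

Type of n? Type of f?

n is assigned a bare integer (no decimal point), so it is an int; f is assigned the result of calling float(), which returns a float

int, float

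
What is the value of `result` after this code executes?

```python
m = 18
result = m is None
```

m = 18; result = False

False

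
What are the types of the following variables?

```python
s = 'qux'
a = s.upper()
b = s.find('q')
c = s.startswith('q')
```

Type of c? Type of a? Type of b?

startswith() returns bool; upper() returns str; find() returns int

bool, str, int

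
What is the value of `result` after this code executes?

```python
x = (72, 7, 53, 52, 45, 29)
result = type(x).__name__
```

x is tuple; result = 'tuple'

'tuple'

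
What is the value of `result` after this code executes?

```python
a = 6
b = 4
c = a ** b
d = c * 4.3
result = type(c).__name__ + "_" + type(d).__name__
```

a is int; b is int; c is int; d is float; result = 'int_float'

'int_float'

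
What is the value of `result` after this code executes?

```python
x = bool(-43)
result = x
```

x = True; result = True

True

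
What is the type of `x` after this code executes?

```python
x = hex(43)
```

hex() returns str representation

str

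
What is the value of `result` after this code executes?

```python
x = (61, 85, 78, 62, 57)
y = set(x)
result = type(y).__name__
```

x is tuple; y is set; result = 'set'

'set'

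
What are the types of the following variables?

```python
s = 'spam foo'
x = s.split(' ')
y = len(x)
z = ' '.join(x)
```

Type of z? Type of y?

str.join() returns str; len() returns int

str, int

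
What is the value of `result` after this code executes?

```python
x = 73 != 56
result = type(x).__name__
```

x is bool; result = 'bool'

'bool'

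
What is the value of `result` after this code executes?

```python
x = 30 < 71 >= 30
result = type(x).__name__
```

x is bool; result = 'bool'

'bool'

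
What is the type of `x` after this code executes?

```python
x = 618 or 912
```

'or' returns first truthy value (int)

int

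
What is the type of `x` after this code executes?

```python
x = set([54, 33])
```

set() constructor returns set

set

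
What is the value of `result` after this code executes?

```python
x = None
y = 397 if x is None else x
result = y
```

x = None; y = 397; result = 397

397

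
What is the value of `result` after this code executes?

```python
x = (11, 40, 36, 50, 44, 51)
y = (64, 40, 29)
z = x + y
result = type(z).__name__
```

x is tuple; y is tuple; z is tuple; result = 'tuple'

'tuple'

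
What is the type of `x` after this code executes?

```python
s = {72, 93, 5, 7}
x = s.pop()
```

Popping from set[int] returns int

int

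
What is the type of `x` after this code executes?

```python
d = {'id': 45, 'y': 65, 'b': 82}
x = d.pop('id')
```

dict.pop() returns the value

int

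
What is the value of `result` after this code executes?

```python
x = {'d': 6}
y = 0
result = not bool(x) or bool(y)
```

x = {'d': 6}; y = 0; result = False

False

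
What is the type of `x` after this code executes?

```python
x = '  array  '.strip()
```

str.strip() returns str

str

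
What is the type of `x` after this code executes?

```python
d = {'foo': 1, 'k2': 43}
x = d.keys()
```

.keys() returns dict_keys view

dict_keys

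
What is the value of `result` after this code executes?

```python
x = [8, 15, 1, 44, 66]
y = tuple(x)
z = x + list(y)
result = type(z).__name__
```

x is list; y is tuple; z is list; result = 'list'

'list'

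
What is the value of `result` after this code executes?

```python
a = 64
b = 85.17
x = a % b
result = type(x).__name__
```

a is int; b is float; x is float; result = 'float'

'float'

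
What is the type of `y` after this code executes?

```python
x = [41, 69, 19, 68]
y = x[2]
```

Indexing list[int] returns int

int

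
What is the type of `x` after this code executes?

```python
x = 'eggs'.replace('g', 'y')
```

str.replace() returns str

str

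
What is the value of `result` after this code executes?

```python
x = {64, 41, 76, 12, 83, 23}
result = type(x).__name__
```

x is set; result = 'set'

'set'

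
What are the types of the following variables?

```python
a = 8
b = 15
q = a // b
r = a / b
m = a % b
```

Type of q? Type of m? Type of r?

// returns int; % of ints returns int; / returns float

int, int, float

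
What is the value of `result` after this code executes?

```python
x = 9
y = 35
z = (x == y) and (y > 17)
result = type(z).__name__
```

x is int; y is int; z is bool; result = 'bool'

'bool'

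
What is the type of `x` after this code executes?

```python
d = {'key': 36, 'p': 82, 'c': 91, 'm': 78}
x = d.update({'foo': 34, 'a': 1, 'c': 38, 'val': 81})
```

dict.update() returns None

NoneType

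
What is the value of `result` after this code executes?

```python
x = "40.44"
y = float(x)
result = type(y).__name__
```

x is str; y is float; result = 'float'

'float'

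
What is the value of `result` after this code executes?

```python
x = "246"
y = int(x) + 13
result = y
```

x = '246'; y = 259; result = 259

259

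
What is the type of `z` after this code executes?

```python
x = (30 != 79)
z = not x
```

'not' returns bool

bool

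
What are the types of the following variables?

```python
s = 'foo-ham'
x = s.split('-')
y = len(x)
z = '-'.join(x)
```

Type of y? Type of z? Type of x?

len() returns int; str.join() returns str; str.split() returns list

int, str, list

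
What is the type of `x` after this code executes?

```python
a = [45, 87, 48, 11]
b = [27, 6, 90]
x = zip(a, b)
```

zip() returns a zip object

zip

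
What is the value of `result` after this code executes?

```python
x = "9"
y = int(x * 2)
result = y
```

x = '9'; y = 99; result = 99

99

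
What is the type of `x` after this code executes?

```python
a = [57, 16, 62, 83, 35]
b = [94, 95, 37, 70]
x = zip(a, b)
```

zip() returns a zip object

zip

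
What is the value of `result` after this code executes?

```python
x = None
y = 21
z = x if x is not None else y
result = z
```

x = None; y = 21; z = 21; result = 21

21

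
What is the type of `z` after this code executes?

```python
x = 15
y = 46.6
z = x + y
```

int + float = float

float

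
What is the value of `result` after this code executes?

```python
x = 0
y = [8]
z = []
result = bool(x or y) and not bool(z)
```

x = 0; y = [8]; z = []; result = True

True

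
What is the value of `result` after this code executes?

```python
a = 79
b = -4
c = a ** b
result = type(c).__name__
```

a is int; b is int; c is float; result = 'float'

'float'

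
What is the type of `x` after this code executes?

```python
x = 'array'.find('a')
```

str.find() returns int index

int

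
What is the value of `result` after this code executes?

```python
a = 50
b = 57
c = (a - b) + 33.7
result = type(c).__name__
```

a is int; b is int; c is float; result = 'float'

'float'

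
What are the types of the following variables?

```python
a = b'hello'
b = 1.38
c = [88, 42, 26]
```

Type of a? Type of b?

a is assigned a bytes literal (b'...' prefix); b is assigned a number with a decimal point, so it is a float

bytes, float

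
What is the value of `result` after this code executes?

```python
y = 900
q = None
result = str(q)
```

y = 900; q = None; result = 'None'

'None'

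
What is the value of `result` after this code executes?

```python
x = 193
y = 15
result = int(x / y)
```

x = 193; y = 15; result = 12

12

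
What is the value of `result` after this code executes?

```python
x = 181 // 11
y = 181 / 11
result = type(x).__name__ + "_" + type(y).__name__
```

x is int; y is float; result = 'int_float'

'int_float'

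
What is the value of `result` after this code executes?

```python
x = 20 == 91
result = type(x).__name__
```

x is bool; result = 'bool'

'bool'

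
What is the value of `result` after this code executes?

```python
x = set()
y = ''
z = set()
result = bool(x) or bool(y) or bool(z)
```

x = set(); y = ''; z = set(); result = False

False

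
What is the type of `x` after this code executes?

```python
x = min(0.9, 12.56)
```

min() of floats returns float

float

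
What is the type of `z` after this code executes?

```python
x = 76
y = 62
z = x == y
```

Equality comparison returns bool

bool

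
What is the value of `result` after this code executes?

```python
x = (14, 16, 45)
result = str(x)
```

x = (14, 16, 45); result = '(14, 16, 45)'

'(14, 16, 45)'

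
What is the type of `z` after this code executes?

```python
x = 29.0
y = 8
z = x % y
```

float % int = float

float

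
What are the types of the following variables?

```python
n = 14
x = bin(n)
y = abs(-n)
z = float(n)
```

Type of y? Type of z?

abs() of int returns int; float() returns float

int, float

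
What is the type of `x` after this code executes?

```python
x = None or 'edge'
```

'or' with None returns the other truthy value (str)

str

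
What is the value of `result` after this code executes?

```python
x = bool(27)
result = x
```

x = True; result = True

True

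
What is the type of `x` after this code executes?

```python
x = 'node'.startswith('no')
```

str.startswith() returns bool

bool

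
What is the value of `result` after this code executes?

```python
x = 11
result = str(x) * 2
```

x = 11; result = '1111'

'1111'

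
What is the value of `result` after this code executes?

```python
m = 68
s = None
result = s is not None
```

m = 68; s = None; result = False

False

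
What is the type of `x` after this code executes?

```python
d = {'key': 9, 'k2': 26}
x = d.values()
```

.values() returns dict_values view

dict_values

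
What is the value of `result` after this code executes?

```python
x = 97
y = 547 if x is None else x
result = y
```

x = 97; y = 97; result = 97

97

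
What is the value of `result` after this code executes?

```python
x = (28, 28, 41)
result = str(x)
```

x = (28, 28, 41); result = '(28, 28, 41)'

'(28, 28, 41)'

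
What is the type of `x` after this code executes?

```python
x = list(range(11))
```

list(range()) returns list

list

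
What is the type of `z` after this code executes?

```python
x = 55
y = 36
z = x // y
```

int // int = int

int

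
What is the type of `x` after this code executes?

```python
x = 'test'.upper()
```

str.upper() returns str

str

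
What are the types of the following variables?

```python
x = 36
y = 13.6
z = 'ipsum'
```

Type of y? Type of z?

y is assigned a number with a decimal point, so it is a float; z is assigned a quoted string literal, so it is a str

float, str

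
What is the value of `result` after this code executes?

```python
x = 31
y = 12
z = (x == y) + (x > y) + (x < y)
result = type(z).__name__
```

x is int; y is int; z is int; result = 'int'

'int'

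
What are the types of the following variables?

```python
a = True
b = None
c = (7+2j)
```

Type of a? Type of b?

a is assigned the constant True, which has type bool; b is assigned None, whose type is NoneType

bool, NoneType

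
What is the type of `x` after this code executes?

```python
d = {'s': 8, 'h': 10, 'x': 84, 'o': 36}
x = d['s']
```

Accessing dict[str, int] with str key returns int

int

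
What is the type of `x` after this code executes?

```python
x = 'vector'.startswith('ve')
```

str.startswith() returns bool

bool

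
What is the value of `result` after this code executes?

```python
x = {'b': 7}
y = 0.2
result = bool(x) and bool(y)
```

x = {'b': 7}; y = 0.2; result = True

True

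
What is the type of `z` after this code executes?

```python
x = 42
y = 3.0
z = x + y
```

int + float = float

float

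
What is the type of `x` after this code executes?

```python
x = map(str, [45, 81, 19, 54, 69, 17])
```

map() returns a map object

map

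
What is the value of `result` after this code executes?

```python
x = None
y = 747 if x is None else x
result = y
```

x = None; y = 747; result = 747

747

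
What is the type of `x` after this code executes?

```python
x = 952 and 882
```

'and' with truthy values returns last operand (int)

int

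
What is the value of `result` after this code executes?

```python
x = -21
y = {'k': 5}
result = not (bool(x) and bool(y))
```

x = -21; y = {'k': 5}; result = False

False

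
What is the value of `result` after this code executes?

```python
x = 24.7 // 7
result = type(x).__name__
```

x is float; result = 'float'

'float'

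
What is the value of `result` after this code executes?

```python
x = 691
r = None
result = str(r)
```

x = 691; r = None; result = 'None'

'None'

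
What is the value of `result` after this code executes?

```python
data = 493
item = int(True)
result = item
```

data = 493; item = 1; result = 1

1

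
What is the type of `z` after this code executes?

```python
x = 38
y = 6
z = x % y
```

int % int = int

int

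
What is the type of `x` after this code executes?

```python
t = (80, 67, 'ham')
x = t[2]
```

Index 2 of tuple is a str literal

str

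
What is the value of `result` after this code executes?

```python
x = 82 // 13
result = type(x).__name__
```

x is int; result = 'int'

'int'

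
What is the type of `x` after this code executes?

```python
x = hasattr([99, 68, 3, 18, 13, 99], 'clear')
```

hasattr() returns bool

bool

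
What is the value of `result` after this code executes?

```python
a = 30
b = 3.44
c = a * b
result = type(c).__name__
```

a is int; b is float; c is float; result = 'float'

'float'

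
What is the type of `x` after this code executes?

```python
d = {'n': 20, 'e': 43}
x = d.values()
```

.values() returns dict_values view

dict_values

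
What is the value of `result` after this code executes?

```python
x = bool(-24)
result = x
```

x = True; result = True

True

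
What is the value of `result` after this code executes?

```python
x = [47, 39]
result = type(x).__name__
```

x is list; result = 'list'

'list'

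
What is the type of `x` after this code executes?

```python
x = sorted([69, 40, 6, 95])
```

sorted() always returns list

list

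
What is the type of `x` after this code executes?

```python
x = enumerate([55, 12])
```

enumerate() returns an enumerate object

enumerate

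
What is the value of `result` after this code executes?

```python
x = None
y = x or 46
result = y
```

x = None; y = 46; result = 46

46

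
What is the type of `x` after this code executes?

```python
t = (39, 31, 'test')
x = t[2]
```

Index 2 of tuple is a str literal

str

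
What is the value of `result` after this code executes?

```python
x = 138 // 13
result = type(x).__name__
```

x is int; result = 'int'

'int'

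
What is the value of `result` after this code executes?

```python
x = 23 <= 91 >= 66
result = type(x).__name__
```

x is bool; result = 'bool'

'bool'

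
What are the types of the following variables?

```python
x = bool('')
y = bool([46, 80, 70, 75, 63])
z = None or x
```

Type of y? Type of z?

bool() returns bool; None or bool returns the bool

bool, bool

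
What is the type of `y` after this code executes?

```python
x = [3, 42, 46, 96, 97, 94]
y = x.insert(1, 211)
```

list.insert() returns None

NoneType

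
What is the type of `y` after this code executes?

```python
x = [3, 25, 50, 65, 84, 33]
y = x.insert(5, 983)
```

list.insert() returns None

NoneType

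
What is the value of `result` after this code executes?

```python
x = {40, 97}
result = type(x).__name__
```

x is set; result = 'set'

'set'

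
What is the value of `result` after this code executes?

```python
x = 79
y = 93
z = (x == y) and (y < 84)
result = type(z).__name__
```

x is int; y is int; z is bool; result = 'bool'

'bool'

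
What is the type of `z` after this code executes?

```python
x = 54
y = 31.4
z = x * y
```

int * float = float

float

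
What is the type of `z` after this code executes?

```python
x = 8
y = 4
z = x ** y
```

positive int ** positive int = int

int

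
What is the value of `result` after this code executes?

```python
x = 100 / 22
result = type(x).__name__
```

x is float; result = 'float'

'float'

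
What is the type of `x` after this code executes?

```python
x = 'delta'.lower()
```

str.lower() returns str

str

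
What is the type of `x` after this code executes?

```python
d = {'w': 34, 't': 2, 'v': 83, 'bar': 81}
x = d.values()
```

.values() returns dict_values view

dict_values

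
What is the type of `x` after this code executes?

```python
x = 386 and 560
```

'and' with truthy values returns last operand (int)

int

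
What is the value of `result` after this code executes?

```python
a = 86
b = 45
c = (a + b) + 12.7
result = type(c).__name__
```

a is int; b is int; c is float; result = 'float'

'float'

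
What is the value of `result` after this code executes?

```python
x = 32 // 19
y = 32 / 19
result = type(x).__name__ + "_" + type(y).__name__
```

x is int; y is float; result = 'int_float'

'int_float'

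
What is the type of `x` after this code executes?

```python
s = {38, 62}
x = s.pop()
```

Popping from set[int] returns int

int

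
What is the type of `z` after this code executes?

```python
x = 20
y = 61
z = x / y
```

int / int = float

float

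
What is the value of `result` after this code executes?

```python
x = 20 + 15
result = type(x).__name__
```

x is int; result = 'int'

'int'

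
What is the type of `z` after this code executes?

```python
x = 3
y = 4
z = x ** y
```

positive int ** positive int = int

int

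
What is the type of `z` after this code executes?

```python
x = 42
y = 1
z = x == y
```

Equality comparison returns bool

bool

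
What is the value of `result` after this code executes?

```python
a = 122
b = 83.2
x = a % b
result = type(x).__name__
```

a is int; b is float; x is float; result = 'float'

'float'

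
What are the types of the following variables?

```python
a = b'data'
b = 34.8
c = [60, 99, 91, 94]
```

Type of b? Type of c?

b is assigned a number with a decimal point, so it is a float; c is assigned a list literal (square brackets)

float, list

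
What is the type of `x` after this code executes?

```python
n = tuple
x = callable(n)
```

callable() returns bool

bool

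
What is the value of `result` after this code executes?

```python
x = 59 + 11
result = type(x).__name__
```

x is int; result = 'int'

'int'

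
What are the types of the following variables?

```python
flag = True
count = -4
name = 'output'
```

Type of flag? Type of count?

flag is assigned the constant True, which has type bool; count is assigned a bare integer (no decimal point), so it is an int

bool, int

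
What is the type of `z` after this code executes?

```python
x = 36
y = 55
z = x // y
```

int // int = int

int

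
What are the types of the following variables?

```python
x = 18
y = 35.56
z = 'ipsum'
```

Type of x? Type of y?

x is assigned a bare integer (no decimal point), so it is an int; y is assigned a number with a decimal point, so it is a float

int, float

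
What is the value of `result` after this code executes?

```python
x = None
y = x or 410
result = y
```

x = None; y = 410; result = 410

410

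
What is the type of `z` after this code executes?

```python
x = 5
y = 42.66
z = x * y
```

int * float = float

float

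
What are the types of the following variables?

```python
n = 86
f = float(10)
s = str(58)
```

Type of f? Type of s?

f is assigned the result of calling float(), which returns a float; s is assigned the result of calling str(), which returns a str

float, str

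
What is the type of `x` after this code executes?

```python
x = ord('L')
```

ord() returns int (code point)

int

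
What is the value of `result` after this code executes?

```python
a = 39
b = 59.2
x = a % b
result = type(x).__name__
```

a is int; b is float; x is float; result = 'float'

'float'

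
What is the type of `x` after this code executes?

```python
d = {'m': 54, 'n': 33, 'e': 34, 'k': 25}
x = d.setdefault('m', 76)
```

dict.setdefault() returns the (existing or default) value

int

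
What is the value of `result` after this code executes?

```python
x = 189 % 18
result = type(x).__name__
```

x is int; result = 'int'

'int'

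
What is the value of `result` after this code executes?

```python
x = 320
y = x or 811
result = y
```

x = 320; y = 320; result = 320

320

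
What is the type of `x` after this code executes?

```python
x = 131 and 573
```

'and' with truthy values returns last operand (int)

int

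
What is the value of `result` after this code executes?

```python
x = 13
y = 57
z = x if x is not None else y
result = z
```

x = 13; y = 57; z = 13; result = 13

13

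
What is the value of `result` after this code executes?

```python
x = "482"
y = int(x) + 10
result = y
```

x = '482'; y = 492; result = 492

492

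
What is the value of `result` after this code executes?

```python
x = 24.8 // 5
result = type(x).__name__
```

x is float; result = 'float'

'float'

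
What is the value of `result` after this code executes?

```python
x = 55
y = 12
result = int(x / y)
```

x = 55; y = 12; result = 4

4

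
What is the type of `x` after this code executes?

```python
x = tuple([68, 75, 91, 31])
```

tuple() constructor returns tuple

tuple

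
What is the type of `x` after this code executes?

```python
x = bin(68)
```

bin() returns str representation

str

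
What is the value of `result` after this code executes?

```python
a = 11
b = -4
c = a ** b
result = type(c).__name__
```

a is int; b is int; c is float; result = 'float'

'float'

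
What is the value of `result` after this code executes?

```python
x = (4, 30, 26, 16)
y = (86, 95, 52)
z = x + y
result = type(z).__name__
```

x is tuple; y is tuple; z is tuple; result = 'tuple'

'tuple'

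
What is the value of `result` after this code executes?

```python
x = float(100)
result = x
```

x = 100.0; result = 100.0

100.0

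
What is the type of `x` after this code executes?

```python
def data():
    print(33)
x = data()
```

Function without return returns None

NoneType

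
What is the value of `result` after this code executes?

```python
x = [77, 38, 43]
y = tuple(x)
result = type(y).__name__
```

x is list; y is tuple; result = 'tuple'

'tuple'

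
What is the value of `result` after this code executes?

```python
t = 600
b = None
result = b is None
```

t = 600; b = None; result = True

True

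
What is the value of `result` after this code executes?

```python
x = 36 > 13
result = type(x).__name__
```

x is bool; result = 'bool'

'bool'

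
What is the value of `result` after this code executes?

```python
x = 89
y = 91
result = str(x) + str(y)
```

x = 89; y = 91; result = '8991'

'8991'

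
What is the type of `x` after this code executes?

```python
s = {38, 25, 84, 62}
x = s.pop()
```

Popping from set[int] returns int

int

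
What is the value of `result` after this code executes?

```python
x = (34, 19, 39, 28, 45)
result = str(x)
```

x = (34, 19, 39, 28, 45); result = '(34, 19, 39, 28, 45)'

'(34, 19, 39, 28, 45)'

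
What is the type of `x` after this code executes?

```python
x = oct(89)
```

oct() returns str representation

str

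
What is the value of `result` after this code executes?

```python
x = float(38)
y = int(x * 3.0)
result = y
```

x = 38.0; y = 114; result = 114

114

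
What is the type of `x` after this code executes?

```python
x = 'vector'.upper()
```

str.upper() returns str

str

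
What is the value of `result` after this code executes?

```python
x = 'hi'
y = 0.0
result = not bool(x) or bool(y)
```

x = 'hi'; y = 0.0; result = False

False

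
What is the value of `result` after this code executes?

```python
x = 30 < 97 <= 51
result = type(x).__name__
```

x is bool; result = 'bool'

'bool'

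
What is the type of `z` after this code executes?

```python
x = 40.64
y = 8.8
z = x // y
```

float // float = float

float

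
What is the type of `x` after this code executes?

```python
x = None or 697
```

'or' with None returns the other truthy value

int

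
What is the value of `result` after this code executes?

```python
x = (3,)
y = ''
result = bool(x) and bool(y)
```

x = (3,); y = ''; result = False

False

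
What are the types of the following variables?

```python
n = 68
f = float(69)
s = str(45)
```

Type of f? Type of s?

f is assigned the result of calling float(), which returns a float; s is assigned the result of calling str(), which returns a str

float, str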